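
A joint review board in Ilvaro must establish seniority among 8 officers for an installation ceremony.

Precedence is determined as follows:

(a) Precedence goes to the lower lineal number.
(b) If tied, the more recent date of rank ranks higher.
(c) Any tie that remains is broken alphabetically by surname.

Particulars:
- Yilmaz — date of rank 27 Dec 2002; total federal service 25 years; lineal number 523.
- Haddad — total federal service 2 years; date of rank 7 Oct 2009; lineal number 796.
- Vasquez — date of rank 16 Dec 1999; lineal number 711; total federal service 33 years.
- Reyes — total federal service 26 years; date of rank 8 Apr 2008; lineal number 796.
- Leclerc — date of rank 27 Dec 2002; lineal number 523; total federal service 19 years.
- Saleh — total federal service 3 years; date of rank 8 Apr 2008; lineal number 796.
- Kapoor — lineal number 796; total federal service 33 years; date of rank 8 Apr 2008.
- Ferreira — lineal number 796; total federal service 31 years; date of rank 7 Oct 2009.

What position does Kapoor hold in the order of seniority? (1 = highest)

By lineal number (lower first): Leclerc and Yilmaz (both 523); then Vasquez (711); then Ferreira, Haddad, Kapoor, Reyes and Saleh (each 796).
Leclerc and Yilmaz both have date of rank 27 Dec 2002, so the next rule applies.
Among Leclerc and Yilmaz, alphabetically by surname: Leclerc before Yilmaz.
Among Ferreira, Haddad, Kapoor, Reyes and Saleh, by date of rank (later first): Ferreira and Haddad (7 Oct 2009) before Kapoor, Reyes and Saleh (8 Apr 2008).
Among Ferreira and Haddad, alphabetically by surname: Ferreira before Haddad.
Among Kapoor, Reyes and Saleh, alphabetically by surname: Kapoor before Reyes before Saleh.
Order: Leclerc, Yilmaz, Vasquez, Ferreira, Haddad, Kapoor, Reyes, Saleh. So position 6.

6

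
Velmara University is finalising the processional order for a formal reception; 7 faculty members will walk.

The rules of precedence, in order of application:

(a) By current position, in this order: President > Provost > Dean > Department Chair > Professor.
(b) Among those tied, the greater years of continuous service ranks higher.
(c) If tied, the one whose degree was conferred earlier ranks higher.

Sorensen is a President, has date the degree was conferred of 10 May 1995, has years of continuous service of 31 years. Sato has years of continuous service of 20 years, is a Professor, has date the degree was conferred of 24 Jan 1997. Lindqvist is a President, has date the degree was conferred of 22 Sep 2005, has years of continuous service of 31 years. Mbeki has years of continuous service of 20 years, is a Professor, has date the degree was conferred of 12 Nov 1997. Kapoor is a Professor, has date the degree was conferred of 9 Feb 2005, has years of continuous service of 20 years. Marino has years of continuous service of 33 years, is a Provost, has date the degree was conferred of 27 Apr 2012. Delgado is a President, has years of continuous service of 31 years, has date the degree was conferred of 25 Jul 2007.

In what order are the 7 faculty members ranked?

By current position: Sorensen, Lindqvist and Delgado (President); then Marino (Provost); then Sato, Mbeki and Kapoor (Professor).
Sorensen, Lindqvist and Delgado all have years of continuous service 31 years, so the next rule applies.
Among Sorensen, Lindqvist and Delgado, by date the degree was conferred (earlier first): Sorensen (10 May 1995) before Lindqvist (22 Sep 2005) before Delgado (25 Jul 2007).
Sato, Mbeki and Kapoor all have years of continuous service 20 years, so the next rule applies.
Among Sato, Mbeki and Kapoor, by date the degree was conferred (earlier first): Sato (24 Jan 1997) before Mbeki (12 Nov 1997) before Kapoor (9 Feb 2005).
Full order: Sorensen, Lindqvist, Delgado, Marino, Sato, Mbeki, Kapoor.

Sorensen, Lindqvist, Delgado, Marino, Sato, Mbeki, Kapoor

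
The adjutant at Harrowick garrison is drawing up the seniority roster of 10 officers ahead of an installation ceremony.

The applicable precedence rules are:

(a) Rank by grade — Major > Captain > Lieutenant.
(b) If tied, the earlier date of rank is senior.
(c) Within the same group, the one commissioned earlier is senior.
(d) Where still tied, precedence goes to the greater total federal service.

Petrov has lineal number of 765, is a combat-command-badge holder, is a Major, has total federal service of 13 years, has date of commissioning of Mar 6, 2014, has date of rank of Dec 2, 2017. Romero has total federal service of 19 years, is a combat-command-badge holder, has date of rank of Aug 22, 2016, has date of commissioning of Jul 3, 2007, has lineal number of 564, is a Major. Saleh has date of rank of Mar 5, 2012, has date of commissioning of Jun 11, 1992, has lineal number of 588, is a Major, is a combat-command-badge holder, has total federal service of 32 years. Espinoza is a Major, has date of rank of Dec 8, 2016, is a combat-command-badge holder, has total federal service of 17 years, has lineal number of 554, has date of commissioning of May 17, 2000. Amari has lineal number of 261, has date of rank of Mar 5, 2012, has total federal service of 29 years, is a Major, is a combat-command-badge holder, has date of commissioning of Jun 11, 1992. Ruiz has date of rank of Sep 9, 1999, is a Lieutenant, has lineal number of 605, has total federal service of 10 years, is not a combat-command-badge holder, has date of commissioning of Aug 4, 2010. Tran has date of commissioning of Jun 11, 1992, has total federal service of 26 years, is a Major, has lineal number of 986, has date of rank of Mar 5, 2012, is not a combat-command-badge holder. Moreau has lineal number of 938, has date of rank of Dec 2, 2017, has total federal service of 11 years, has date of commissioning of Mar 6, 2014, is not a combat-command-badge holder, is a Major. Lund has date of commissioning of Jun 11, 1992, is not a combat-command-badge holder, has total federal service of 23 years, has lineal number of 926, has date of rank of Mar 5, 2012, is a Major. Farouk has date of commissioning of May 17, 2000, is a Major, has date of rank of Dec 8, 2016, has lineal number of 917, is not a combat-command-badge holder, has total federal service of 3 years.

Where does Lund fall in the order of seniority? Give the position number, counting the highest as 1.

By grade: Saleh, Amari, Tran, Lund, Romero, Espinoza, Farouk, Petrov and Moreau (Major); then Ruiz (Lieutenant).
Among Saleh, Amari, Tran, Lund, Romero, Espinoza, Farouk, Petrov and Moreau, by date of rank (earlier first): Saleh, Amari, Tran and Lund (Mar 5, 2012) before Romero (Aug 22, 2016) before Espinoza and Farouk (Dec 8, 2016) before Petrov and Moreau (Dec 2, 2017).
Saleh, Amari, Tran and Lund all have date of commissioning Jun 11, 1992, so the next rule applies.
Among Saleh, Amari, Tran and Lund, by total federal service (higher first): Saleh (32 years) before Amari (29 years) before Tran (26 years) before Lund (23 years).
Espinoza and Farouk both have date of commissioning May 17, 2000, so the next rule applies.
Among Espinoza and Farouk, by total federal service (higher first): Espinoza (17 years) before Farouk (3 years).
Petrov and Moreau both have date of commissioning Mar 6, 2014, so the next rule applies.
Among Petrov and Moreau, by total federal service (higher first): Petrov (13 years) before Moreau (11 years).
Order: Saleh, Amari, Tran, Lund, Romero, Espinoza, Farouk, Petrov, Moreau, Ruiz. So position 4.

4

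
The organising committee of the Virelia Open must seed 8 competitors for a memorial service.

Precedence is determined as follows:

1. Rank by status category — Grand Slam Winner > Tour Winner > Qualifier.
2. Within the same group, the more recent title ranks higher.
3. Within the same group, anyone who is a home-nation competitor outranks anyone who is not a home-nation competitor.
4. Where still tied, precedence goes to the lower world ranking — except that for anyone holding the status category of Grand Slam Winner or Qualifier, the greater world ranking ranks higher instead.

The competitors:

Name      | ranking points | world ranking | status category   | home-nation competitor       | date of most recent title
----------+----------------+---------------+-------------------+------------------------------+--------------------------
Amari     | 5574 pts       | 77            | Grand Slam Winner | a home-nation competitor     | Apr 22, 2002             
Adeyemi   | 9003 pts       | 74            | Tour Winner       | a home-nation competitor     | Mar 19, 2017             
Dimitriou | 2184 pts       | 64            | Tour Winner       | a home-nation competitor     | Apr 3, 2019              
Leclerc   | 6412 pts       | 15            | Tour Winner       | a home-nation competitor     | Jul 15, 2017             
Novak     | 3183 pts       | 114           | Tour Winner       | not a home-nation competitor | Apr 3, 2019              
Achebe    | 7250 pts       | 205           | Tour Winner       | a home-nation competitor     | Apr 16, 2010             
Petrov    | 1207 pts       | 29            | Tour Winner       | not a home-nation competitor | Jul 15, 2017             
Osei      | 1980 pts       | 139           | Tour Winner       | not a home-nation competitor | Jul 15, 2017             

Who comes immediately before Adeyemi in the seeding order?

By status category: Amari (Grand Slam Winner); then Dimitriou, Novak, Leclerc, Petrov, Osei, Adeyemi and Achebe (Tour Winner).
Among Dimitriou, Novak, Leclerc, Petrov, Osei, Adeyemi and Achebe, by date of most recent title (later first): Dimitriou and Novak (Apr 3, 2019) before Leclerc, Petrov and Osei (Jul 15, 2017) before Adeyemi (Mar 19, 2017) before Achebe (Apr 16, 2010).
Among Dimitriou and Novak, a home-nation competitor before not a home-nation competitor: Dimitriou (a home-nation competitor) before Novak (not a home-nation competitor).
Among Leclerc, Petrov and Osei, a home-nation competitor before not a home-nation competitor: Leclerc (a home-nation competitor) before Petrov and Osei (not a home-nation competitor).
Among Petrov and Osei, by world ranking (lower first): Petrov (29) before Osei (139).
Order: Amari, Dimitriou, Novak, Leclerc, Petrov, Osei, Adeyemi, Achebe.

Osei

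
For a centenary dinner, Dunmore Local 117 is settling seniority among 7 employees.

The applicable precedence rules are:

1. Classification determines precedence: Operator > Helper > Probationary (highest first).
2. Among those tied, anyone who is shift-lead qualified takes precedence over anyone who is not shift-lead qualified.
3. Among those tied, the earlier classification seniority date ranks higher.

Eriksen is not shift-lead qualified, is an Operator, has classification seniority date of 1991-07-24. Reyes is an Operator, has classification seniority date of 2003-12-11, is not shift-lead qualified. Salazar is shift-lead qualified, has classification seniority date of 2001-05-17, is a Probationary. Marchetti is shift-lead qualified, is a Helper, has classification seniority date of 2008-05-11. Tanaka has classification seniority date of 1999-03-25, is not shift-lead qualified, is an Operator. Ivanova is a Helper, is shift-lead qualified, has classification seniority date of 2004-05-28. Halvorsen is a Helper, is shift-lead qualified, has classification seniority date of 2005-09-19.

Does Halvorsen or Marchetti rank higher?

By classification: Eriksen, Tanaka and Reyes (Operator); then Ivanova, Halvorsen and Marchetti (Helper); then Salazar (Probationary).
Eriksen, Tanaka and Reyes are each not shift-lead qualified, so the next rule applies.
Among Eriksen, Tanaka and Reyes, by classification seniority date (earlier first): Eriksen (1991-07-24) before Tanaka (1999-03-25) before Reyes (2003-12-11).
Ivanova, Halvorsen and Marchetti are each shift-lead qualified, so the next rule applies.
Among Ivanova, Halvorsen and Marchetti, by classification seniority date (earlier first): Ivanova (2004-05-28) before Halvorsen (2005-09-19) before Marchetti (2008-05-11).
So Halvorsen takes precedence.

Halvorsen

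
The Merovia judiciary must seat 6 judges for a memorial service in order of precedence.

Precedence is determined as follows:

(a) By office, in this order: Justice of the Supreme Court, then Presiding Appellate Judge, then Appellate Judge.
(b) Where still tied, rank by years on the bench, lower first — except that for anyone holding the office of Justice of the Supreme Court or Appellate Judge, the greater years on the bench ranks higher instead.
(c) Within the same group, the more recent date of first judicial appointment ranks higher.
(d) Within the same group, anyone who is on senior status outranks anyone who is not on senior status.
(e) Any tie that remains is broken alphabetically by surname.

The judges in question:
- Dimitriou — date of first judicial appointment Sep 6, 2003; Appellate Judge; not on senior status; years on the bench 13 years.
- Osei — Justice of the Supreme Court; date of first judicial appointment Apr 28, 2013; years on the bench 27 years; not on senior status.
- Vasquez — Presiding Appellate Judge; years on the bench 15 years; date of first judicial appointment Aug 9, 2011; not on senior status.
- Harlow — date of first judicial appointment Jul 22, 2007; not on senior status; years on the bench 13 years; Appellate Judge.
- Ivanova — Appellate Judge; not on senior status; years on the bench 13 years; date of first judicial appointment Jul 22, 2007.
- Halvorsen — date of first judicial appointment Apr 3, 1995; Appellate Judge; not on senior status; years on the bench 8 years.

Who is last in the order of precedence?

Halvorsen

By office: Osei (Justice of the Supreme Court); then Vasquez (Presiding Appellate Judge); then Harlow, Ivanova, Dimitriou and Halvorsen (Appellate Judge).
Among Harlow, Ivanova, Dimitriou and Halvorsen, by years on the bench (higher first) (reversed rule for this group): Harlow, Ivanova and Dimitriou (13 years) before Halvorsen (8 years).
Among Harlow, Ivanova and Dimitriou, by date of first judicial appointment (later first): Harlow and Ivanova (Jul 22, 2007) before Dimitriou (Sep 6, 2003).
Harlow and Ivanova are each not on senior status, so the next rule applies.
Among Harlow and Ivanova, alphabetically by surname: Harlow before Ivanova.
Order: Osei, Vasquez, Harlow, Ivanova, Dimitriou, Halvorsen.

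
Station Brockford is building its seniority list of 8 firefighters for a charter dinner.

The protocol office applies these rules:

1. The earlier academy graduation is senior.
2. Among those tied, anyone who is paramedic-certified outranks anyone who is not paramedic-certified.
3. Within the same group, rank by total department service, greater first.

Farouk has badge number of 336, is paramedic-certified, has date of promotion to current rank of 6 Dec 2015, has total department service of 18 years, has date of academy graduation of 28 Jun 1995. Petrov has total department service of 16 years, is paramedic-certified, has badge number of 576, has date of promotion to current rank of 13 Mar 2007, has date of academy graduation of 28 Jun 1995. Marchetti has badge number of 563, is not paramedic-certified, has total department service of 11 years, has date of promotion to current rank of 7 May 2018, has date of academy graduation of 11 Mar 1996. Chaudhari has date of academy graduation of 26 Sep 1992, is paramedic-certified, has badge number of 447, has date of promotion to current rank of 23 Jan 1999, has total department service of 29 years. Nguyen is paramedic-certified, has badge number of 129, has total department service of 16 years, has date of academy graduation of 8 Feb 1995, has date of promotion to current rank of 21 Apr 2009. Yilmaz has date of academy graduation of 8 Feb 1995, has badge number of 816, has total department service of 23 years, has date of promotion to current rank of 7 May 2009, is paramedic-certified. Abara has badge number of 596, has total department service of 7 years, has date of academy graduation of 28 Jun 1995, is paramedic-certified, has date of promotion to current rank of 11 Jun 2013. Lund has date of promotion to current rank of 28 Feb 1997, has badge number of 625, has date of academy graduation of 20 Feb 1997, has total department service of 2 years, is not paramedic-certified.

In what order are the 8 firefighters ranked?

Chaudhari, Yilmaz, Nguyen, Farouk, Petrov, Abara, Marchetti, Lund

By date of academy graduation (earlier first): Chaudhari (26 Sep 1992); then Yilmaz and Nguyen (both 8 Feb 1995); then Farouk, Petrov and Abara (each 28 Jun 1995); then Marchetti (11 Mar 1996); then Lund (20 Feb 1997).
Yilmaz and Nguyen are each paramedic-certified, so the next rule applies.
Among Yilmaz and Nguyen, by total department service (higher first): Yilmaz (23 years) before Nguyen (16 years).
Farouk, Petrov and Abara are each paramedic-certified, so the next rule applies.
Among Farouk, Petrov and Abara, by total department service (higher first): Farouk (18 years) before Petrov (16 years) before Abara (7 years).
Full order: Chaudhari, Yilmaz, Nguyen, Farouk, Petrov, Abara, Marchetti, Lund.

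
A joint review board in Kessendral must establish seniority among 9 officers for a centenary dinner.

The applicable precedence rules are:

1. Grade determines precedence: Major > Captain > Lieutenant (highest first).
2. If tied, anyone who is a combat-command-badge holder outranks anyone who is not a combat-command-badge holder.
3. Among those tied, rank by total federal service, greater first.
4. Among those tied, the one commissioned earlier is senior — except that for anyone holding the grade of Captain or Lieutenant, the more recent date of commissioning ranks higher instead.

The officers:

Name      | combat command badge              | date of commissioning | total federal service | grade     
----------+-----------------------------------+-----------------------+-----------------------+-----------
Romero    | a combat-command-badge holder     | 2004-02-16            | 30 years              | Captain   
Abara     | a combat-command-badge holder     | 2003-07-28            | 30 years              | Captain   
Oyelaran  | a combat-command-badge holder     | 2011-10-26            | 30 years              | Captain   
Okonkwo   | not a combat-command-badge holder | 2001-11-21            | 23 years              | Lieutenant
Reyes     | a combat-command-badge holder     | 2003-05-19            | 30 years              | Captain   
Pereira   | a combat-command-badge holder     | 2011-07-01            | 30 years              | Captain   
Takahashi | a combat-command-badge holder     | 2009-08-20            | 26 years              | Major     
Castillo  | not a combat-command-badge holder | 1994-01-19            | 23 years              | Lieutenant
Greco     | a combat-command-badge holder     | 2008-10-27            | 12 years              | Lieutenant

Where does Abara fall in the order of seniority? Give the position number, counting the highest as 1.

5

By grade: Takahashi (Major); then Oyelaran, Pereira, Romero, Abara and Reyes (Captain); then Greco, Okonkwo and Castillo (Lieutenant).
Oyelaran, Pereira, Romero, Abara and Reyes are each a combat-command-badge holder, so the next rule applies.
Oyelaran, Pereira, Romero, Abara and Reyes all have total federal service 30 years, so the next rule applies.
Among Oyelaran, Pereira, Romero, Abara and Reyes, by date of commissioning (later first) (reversed rule for this group): Oyelaran (2011-10-26) before Pereira (2011-07-01) before Romero (2004-02-16) before Abara (2003-07-28) before Reyes (2003-05-19).
Among Greco, Okonkwo and Castillo, a combat-command-badge holder before not a combat-command-badge holder: Greco (a combat-command-badge holder) before Okonkwo and Castillo (not a combat-command-badge holder).
Okonkwo and Castillo both have total federal service 23 years, so the next rule applies.
Among Okonkwo and Castillo, by date of commissioning (later first) (reversed rule for this group): Okonkwo (2001-11-21) before Castillo (1994-01-19).
Order: Takahashi, Oyelaran, Pereira, Romero, Abara, Reyes, Greco, Okonkwo, Castillo. So position 5.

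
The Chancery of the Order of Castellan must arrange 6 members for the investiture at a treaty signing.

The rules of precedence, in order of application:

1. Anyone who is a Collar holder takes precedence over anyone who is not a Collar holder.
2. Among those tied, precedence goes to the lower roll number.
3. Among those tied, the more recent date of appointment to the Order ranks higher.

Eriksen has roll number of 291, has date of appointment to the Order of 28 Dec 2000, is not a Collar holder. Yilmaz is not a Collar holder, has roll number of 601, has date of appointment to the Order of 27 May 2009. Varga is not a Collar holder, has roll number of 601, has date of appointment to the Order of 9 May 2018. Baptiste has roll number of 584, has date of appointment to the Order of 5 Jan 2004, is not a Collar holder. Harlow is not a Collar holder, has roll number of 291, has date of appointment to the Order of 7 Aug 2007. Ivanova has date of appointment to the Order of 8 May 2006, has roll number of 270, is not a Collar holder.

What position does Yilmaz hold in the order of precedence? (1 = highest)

6

By the first rule: Ivanova, Harlow, Eriksen, Baptiste, Varga and Yilmaz (each not a Collar holder).
Among Ivanova, Harlow, Eriksen, Baptiste, Varga and Yilmaz, by roll number (lower first): Ivanova (270) before Harlow and Eriksen (291) before Baptiste (584) before Varga and Yilmaz (601).
Among Harlow and Eriksen, by date of appointment to the Order (later first): Harlow (7 Aug 2007) before Eriksen (28 Dec 2000).
Among Varga and Yilmaz, by date of appointment to the Order (later first): Varga (9 May 2018) before Yilmaz (27 May 2009).
Order: Ivanova, Harlow, Eriksen, Baptiste, Varga, Yilmaz. So position 6.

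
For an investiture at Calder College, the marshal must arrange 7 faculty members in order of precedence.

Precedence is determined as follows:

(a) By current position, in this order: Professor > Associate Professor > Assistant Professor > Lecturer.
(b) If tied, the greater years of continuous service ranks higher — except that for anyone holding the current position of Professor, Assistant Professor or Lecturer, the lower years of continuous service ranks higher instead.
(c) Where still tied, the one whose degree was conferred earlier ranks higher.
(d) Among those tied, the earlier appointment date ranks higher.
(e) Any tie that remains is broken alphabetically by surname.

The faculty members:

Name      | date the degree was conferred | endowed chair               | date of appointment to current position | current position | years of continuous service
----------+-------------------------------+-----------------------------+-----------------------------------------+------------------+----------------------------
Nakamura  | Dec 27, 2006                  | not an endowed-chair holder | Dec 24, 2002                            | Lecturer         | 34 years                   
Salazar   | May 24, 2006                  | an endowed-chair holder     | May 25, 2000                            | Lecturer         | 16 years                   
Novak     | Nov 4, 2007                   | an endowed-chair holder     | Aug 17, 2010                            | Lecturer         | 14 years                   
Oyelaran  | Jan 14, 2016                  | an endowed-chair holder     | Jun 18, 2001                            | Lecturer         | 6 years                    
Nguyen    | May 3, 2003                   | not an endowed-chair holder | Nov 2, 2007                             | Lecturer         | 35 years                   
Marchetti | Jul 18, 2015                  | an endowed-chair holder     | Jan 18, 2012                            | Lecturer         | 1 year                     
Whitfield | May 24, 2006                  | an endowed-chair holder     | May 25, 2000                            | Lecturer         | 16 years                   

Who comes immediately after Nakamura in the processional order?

By current position: Marchetti, Oyelaran, Novak, Salazar, Whitfield, Nakamura and Nguyen (Lecturer).
Among Marchetti, Oyelaran, Novak, Salazar, Whitfield, Nakamura and Nguyen, by years of continuous service (lower first) (reversed rule for this group): Marchetti (1 year) before Oyelaran (6 years) before Novak (14 years) before Salazar and Whitfield (16 years) before Nakamura (34 years) before Nguyen (35 years).
Salazar and Whitfield both have date the degree was conferred May 24, 2006, so the next rule applies.
Salazar and Whitfield both have date of appointment to current position May 25, 2000, so the next rule applies.
Among Salazar and Whitfield, alphabetically by surname: Salazar before Whitfield.
Order: Marchetti, Oyelaran, Novak, Salazar, Whitfield, Nakamura, Nguyen.

Nguyen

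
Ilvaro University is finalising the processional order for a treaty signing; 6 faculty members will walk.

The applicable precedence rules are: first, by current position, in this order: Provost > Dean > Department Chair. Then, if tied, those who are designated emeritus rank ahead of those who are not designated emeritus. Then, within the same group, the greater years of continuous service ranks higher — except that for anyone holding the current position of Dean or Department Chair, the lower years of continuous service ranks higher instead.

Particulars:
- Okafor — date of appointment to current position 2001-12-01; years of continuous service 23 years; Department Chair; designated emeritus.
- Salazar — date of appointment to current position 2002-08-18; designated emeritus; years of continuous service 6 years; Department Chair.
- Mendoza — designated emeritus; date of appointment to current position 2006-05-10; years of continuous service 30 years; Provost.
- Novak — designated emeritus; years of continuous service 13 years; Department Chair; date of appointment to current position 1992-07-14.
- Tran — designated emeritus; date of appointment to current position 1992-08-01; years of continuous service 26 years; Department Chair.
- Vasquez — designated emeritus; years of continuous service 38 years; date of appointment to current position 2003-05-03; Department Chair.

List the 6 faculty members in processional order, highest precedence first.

By current position: Mendoza (Provost); then Salazar, Novak, Okafor, Tran and Vasquez (Department Chair).
Salazar, Novak, Okafor, Tran and Vasquez are each designated emeritus, so the next rule applies.
Among Salazar, Novak, Okafor, Tran and Vasquez, by years of continuous service (lower first) (reversed rule for this group): Salazar (6 years) before Novak (13 years) before Okafor (23 years) before Tran (26 years) before Vasquez (38 years).
Full order: Mendoza, Salazar, Novak, Okafor, Tran, Vasquez.

Mendoza, Salazar, Novak, Okafor, Tran, Vasquez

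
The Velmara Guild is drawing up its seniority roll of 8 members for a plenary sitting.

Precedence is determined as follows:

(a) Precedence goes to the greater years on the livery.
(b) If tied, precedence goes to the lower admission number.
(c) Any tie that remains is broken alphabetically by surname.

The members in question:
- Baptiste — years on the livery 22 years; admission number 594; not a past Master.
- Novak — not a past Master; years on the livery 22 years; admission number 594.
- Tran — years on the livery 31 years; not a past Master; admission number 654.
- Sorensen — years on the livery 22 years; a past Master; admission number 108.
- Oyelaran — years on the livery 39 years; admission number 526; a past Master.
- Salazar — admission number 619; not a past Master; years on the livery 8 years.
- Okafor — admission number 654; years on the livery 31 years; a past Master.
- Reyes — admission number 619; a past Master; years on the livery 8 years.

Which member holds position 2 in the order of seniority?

Okafor

By years on the livery (higher first): Oyelaran (39 years); then Okafor and Tran (both 31 years); then Sorensen, Baptiste and Novak (each 22 years); then Reyes and Salazar (both 8 years).
Okafor and Tran both have admission number 654, so the next rule applies.
Among Okafor and Tran, alphabetically by surname: Okafor before Tran.
Among Sorensen, Baptiste and Novak, by admission number (lower first): Sorensen (108) before Baptiste and Novak (594).
Among Baptiste and Novak, alphabetically by surname: Baptiste before Novak.
Reyes and Salazar both have admission number 619, so the next rule applies.
Among Reyes and Salazar, alphabetically by surname: Reyes before Salazar.
Order: Oyelaran, Okafor, Tran, Sorensen, Baptiste, Novak, Reyes, Salazar.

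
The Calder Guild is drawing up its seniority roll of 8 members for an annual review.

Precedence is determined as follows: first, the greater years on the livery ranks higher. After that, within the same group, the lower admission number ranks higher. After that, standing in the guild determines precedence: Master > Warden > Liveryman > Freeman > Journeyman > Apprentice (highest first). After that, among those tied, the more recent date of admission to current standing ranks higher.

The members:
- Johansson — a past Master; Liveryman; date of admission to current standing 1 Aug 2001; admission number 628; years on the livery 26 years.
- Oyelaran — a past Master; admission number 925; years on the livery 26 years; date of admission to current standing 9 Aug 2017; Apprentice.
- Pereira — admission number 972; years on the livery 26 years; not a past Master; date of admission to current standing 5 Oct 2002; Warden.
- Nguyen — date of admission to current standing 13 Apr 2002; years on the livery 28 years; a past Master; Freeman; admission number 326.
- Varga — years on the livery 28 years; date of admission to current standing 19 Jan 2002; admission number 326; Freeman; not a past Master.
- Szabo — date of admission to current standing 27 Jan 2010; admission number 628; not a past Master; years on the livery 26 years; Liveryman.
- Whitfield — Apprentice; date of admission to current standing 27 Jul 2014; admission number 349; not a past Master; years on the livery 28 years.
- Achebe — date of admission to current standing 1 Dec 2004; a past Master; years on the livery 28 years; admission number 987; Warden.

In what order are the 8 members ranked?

Nguyen, Varga, Whitfield, Achebe, Szabo, Johansson, Oyelaran, Pereira

By years on the livery (higher first): Nguyen, Varga, Whitfield and Achebe (each 28 years); then Szabo, Johansson, Oyelaran and Pereira (each 26 years).
Among Nguyen, Varga, Whitfield and Achebe, by admission number (lower first): Nguyen and Varga (326) before Whitfield (349) before Achebe (987).
Nguyen and Varga are each Freeman, so the next rule applies.
Among Nguyen and Varga, by date of admission to current standing (later first): Nguyen (13 Apr 2002) before Varga (19 Jan 2002).
Among Szabo, Johansson, Oyelaran and Pereira, by admission number (lower first): Szabo and Johansson (628) before Oyelaran (925) before Pereira (972).
Szabo and Johansson are each Liveryman, so the next rule applies.
Among Szabo and Johansson, by date of admission to current standing (later first): Szabo (27 Jan 2010) before Johansson (1 Aug 2001).
Full order: Nguyen, Varga, Whitfield, Achebe, Szabo, Johansson, Oyelaran, Pereira.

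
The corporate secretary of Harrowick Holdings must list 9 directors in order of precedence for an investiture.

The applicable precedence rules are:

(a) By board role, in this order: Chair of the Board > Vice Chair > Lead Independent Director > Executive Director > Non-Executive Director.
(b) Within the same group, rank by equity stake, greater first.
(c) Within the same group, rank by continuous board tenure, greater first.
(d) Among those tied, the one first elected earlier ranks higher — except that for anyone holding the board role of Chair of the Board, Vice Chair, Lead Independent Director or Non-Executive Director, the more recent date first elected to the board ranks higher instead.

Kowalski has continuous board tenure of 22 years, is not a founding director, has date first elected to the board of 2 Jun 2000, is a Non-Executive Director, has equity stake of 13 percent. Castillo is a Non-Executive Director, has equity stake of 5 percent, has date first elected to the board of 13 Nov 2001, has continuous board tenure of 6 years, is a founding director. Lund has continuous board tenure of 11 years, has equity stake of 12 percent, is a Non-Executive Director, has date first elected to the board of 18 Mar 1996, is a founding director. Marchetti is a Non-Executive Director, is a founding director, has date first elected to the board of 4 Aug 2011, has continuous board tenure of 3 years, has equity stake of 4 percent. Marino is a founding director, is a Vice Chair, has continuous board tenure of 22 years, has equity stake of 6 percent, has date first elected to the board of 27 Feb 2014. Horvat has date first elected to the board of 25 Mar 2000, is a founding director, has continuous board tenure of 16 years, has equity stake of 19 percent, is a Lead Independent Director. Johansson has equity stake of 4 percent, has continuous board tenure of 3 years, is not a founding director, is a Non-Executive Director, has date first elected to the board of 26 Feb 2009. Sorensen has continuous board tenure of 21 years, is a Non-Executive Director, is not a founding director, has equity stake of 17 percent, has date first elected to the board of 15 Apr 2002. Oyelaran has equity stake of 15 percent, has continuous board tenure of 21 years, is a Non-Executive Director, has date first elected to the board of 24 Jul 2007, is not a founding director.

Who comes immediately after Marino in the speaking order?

Horvat

By board role: Marino (Vice Chair); then Horvat (Lead Independent Director); then Sorensen, Oyelaran, Kowalski, Lund, Castillo, Marchetti and Johansson (Non-Executive Director).
Among Sorensen, Oyelaran, Kowalski, Lund, Castillo, Marchetti and Johansson, by equity stake (higher first): Sorensen (17 percent) before Oyelaran (15 percent) before Kowalski (13 percent) before Lund (12 percent) before Castillo (5 percent) before Marchetti and Johansson (4 percent).
Marchetti and Johansson both have continuous board tenure 3 years, so the next rule applies.
Among Marchetti and Johansson, by date first elected to the board (later first) (reversed rule for this group): Marchetti (4 Aug 2011) before Johansson (26 Feb 2009).
Order: Marino, Horvat, Sorensen, Oyelaran, Kowalski, Lund, Castillo, Marchetti, Johansson.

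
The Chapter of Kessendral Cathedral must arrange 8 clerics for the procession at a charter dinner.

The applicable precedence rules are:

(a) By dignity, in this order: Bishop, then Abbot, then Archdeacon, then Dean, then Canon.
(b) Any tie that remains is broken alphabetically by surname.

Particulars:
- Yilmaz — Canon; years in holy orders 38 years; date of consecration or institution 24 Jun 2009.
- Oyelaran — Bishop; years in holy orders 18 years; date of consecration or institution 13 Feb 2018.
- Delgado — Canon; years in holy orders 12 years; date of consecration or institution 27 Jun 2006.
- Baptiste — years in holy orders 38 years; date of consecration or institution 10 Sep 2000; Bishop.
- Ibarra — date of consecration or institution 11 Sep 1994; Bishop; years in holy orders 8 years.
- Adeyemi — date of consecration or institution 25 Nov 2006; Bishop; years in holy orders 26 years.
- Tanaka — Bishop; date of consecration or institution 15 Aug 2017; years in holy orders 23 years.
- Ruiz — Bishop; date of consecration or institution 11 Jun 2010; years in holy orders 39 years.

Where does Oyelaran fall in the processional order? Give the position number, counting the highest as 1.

By dignity: Adeyemi, Baptiste, Ibarra, Oyelaran, Ruiz and Tanaka (Bishop); then Delgado and Yilmaz (Canon).
Among Adeyemi, Baptiste, Ibarra, Oyelaran, Ruiz and Tanaka, alphabetically by surname: Adeyemi before Baptiste before Ibarra before Oyelaran before Ruiz before Tanaka.
Among Delgado and Yilmaz, alphabetically by surname: Delgado before Yilmaz.
Order: Adeyemi, Baptiste, Ibarra, Oyelaran, Ruiz, Tanaka, Delgado, Yilmaz. So position 4.

4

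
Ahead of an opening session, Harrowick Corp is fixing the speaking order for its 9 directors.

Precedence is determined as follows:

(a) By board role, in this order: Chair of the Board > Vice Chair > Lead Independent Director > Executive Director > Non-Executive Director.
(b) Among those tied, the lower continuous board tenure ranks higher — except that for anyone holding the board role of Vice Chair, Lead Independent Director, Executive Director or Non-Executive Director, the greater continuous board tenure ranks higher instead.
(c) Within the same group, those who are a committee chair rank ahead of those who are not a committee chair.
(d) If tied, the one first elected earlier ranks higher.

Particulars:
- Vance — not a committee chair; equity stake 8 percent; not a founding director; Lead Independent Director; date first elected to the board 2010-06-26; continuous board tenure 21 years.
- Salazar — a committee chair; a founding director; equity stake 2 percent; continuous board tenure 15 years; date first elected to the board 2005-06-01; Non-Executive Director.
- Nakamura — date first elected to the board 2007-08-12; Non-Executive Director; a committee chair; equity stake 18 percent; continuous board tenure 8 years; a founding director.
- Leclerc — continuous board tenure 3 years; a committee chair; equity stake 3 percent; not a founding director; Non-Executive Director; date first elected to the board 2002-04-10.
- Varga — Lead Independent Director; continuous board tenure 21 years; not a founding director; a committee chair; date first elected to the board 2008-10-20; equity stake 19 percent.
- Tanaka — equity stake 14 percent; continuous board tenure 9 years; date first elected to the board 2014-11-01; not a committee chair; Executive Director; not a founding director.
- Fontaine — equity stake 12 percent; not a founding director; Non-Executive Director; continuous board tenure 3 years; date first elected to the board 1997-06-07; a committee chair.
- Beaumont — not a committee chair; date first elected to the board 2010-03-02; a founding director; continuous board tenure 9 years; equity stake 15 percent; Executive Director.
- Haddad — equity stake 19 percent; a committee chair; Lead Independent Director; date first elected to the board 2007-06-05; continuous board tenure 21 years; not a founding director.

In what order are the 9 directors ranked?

Haddad, Varga, Vance, Beaumont, Tanaka, Salazar, Nakamura, Fontaine, Leclerc

By board role: Haddad, Varga and Vance (Lead Independent Director); then Beaumont and Tanaka (Executive Director); then Salazar, Nakamura, Fontaine and Leclerc (Non-Executive Director).
Haddad, Varga and Vance all have continuous board tenure 21 years, so the next rule applies.
Among Haddad, Varga and Vance, a committee chair before not a committee chair: Haddad and Varga (a committee chair) before Vance (not a committee chair).
Among Haddad and Varga, by date first elected to the board (earlier first): Haddad (2007-06-05) before Varga (2008-10-20).
Beaumont and Tanaka both have continuous board tenure 9 years, so the next rule applies.
Beaumont and Tanaka are each not a committee chair, so the next rule applies.
Among Beaumont and Tanaka, by date first elected to the board (earlier first): Beaumont (2010-03-02) before Tanaka (2014-11-01).
Among Salazar, Nakamura, Fontaine and Leclerc, by continuous board tenure (higher first) (reversed rule for this group): Salazar (15 years) before Nakamura (8 years) before Fontaine and Leclerc (3 years).
Fontaine and Leclerc are each a committee chair, so the next rule applies.
Among Fontaine and Leclerc, by date first elected to the board (earlier first): Fontaine (1997-06-07) before Leclerc (2002-04-10).
Full order: Haddad, Varga, Vance, Beaumont, Tanaka, Salazar, Nakamura, Fontaine, Leclerc.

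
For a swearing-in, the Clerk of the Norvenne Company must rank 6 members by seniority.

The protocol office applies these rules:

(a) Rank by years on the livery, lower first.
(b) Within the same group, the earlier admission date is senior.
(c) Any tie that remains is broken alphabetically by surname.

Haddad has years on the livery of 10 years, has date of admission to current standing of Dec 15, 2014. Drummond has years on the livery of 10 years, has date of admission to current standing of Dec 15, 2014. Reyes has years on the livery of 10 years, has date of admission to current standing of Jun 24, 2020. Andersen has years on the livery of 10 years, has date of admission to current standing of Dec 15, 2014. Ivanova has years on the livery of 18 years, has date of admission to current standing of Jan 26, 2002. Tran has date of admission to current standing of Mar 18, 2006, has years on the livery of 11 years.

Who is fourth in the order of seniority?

By years on the livery (lower first): Andersen, Drummond, Haddad and Reyes (each 10 years); then Tran (11 years); then Ivanova (18 years).
Among Andersen, Drummond, Haddad and Reyes, by date of admission to current standing (earlier first): Andersen, Drummond and Haddad (Dec 15, 2014) before Reyes (Jun 24, 2020).
Among Andersen, Drummond and Haddad, alphabetically by surname: Andersen before Drummond before Haddad.
Order: Andersen, Drummond, Haddad, Reyes, Tran, Ivanova.

Reyes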